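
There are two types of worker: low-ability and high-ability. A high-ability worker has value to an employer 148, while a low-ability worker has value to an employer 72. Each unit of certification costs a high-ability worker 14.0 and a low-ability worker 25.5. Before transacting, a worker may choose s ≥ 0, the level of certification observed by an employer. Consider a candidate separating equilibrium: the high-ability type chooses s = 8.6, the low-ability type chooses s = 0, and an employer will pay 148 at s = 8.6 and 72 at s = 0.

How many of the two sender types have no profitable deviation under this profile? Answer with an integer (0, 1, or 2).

1

Low-ability type: stay at 0 → 72; mimic → 148 − 25.5 × 8.6 = -71.3. IC holds (72 ≥ -71.3).
High-ability type: signal → 148 − 14.0 × 8.6 = 27.6; deviate to 0 → 72. IC fails (27.6 < 72).
1 of 2 constraints hold, so this profile is not an equilibrium.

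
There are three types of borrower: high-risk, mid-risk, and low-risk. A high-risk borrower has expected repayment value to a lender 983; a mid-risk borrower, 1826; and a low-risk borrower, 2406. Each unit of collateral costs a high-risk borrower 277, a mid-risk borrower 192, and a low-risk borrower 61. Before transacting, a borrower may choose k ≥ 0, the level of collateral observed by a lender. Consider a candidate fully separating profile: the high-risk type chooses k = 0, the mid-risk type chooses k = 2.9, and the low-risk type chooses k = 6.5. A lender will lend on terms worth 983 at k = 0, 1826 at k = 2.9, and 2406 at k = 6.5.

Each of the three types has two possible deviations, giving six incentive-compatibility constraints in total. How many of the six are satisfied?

5

High-risk (own payoff 983): to k=2.9 gives 1826 − 277×2.9 = 1022.7 → profitable ✗; to k=6.5 gives 2406 − 277×6.5 = 605.5 → no gain ✓.
Mid-risk (own payoff 1826 − 192×2.9 = 1269.2): to k=0 gives 983 → no gain ✓; to k=6.5 gives 2406 − 192×6.5 = 1158 → no gain ✓.
Low-risk (own payoff 2406 − 61×6.5 = 2009.5): to k=0 gives 983 → no gain ✓; to k=2.9 gives 1826 − 61×2.9 = 1649.1 → no gain ✓.
5 of the 6 constraints hold; not an equilibrium.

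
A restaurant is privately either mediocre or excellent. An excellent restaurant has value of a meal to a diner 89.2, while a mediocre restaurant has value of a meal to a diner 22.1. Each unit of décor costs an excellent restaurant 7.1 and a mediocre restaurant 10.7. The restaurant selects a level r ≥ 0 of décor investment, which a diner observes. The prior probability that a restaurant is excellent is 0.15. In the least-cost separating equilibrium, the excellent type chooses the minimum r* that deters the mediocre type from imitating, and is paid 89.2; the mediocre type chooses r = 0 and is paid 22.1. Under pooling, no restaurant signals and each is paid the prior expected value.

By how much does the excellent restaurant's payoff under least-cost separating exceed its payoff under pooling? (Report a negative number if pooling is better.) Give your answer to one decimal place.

Least-cost separating signal: r* solves 22.1 = 89.2 − 10.7·r*, so r* = (89.2 − 22.1)/10.7 ≈ 6.2710.
Excellent type's separating payoff: 89.2 − 7.1 × r* = 89.2 − 7.1 × (89.2 − 22.1)/10.7 = 89.2 − 476.41/10.7 ≈ 44.676.
Pooling payoff: 0.15 × 89.2 + 0.85 × 22.1 = 32.165.
Difference: 44.676 − 32.165 = 12.511, i.e. 12.5 to one decimal place.
The excellent type prefers to separate.

12.5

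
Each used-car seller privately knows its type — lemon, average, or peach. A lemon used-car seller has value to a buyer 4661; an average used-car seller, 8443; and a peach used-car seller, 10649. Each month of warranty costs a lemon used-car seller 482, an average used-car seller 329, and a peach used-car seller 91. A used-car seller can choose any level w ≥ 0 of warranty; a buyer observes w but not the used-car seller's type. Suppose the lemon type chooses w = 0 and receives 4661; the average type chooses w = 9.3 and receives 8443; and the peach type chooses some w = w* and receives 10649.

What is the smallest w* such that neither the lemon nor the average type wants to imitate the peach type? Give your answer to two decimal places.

Lemon type (on-path payoff 4661) won't mimic when 4661 ≥ 10649 − 482·w*, i.e. w* ≥ 12.42.
Average type (on-path payoff 8443 − 329×9.3 = 5383.3) won't mimic when 5383.3 ≥ 10649 − 329·w*, i.e. w* ≥ 16.01.
Both must hold, so w* = max(12.42, 16.01) = 16.01. The average type's constraint binds.

16.01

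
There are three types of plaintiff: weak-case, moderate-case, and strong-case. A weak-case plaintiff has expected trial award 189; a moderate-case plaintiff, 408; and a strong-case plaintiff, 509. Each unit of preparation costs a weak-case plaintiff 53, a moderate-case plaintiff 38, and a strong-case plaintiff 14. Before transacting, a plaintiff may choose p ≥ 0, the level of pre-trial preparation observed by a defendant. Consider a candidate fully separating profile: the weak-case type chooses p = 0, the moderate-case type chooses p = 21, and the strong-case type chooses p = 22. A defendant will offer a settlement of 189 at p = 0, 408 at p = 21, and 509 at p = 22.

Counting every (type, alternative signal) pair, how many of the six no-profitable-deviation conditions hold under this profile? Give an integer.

Strong-case (own payoff 509 − 14×22 = 201): to p=0 gives 189 → no gain ✓; to p=21 gives 408 − 14×21 = 114 → no gain ✓.
Weak-case (own payoff 189): to p=21 gives 408 − 53×21 = -705 → no gain ✓; to p=22 gives 509 − 53×22 = -657 → no gain ✓.
Moderate-case (own payoff 408 − 38×21 = -390): to p=0 gives 189 → profitable ✗; to p=22 gives 509 − 38×22 = -327 → profitable ✗.
4 of the 6 constraints hold; not an equilibrium.

4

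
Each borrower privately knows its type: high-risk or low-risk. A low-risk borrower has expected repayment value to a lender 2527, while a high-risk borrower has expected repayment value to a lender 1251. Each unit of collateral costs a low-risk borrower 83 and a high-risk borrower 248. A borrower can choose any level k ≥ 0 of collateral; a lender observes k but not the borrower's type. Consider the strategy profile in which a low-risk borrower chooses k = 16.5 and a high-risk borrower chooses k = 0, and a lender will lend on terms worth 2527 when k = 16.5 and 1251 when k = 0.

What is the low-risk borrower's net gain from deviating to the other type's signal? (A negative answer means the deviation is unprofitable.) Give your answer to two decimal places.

Playing k = 16.5 the low-risk borrower receives 2527 − 83 × 16.5 = 1157.5.
Deviating to k = 0 yields 1251 instead.
Gain from deviating: 1251 − 1157.5 = 93.50.
The gain is positive, so the low-risk type's incentive-compatibility constraint is violated — this profile is not a separating equilibrium.

93.50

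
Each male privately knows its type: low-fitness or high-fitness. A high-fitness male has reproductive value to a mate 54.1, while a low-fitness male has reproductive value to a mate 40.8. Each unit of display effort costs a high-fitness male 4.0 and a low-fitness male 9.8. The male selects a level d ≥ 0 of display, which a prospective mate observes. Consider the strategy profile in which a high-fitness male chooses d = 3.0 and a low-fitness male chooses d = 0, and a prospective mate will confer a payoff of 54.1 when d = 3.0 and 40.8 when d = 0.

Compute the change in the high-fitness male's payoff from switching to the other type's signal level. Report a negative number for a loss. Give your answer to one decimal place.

-1.3

Playing d = 3.0 the high-fitness male receives 54.1 − 4.0 × 3.0 = 42.1.
Deviating to d = 0 yields 40.8 instead.
Gain from deviating: 40.8 − 42.1 = -1.3.
The gain is negative, so the high-fitness type's incentive-compatibility constraint is satisfied.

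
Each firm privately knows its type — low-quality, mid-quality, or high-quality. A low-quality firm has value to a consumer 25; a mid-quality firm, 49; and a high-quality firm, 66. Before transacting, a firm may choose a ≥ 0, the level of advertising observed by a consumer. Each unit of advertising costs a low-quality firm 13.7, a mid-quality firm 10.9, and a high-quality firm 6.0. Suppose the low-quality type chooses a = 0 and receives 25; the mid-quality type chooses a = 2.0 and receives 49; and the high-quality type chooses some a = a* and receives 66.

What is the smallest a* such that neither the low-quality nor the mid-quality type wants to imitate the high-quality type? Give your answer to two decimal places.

Mid-quality type (on-path payoff 49 − 10.9×2.0 = 27.2) won't mimic when 27.2 ≥ 66 − 10.9·a*, i.e. a* ≥ 3.56.
Low-quality type (on-path payoff 25) won't mimic when 25 ≥ 66 − 13.7·a*, i.e. a* ≥ 2.99.
Both must hold, so a* = max(2.99, 3.56) = 3.56. The mid-quality type's constraint binds.

3.56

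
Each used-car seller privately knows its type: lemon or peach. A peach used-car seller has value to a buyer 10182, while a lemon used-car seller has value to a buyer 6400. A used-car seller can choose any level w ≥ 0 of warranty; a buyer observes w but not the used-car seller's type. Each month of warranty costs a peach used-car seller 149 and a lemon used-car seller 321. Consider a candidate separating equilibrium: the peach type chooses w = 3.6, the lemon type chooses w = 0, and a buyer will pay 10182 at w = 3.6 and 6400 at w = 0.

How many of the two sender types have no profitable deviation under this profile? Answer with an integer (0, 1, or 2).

1

Lemon type: stay at 0 → 6400; mimic → 10182 − 321 × 3.6 = 9026.4. IC fails (6400 < 9026.4).
Peach type: signal → 10182 − 149 × 3.6 = 9645.6; deviate to 0 → 6400. IC holds (9645.6 ≥ 6400).
1 of 2 constraints hold, so this profile is not an equilibrium.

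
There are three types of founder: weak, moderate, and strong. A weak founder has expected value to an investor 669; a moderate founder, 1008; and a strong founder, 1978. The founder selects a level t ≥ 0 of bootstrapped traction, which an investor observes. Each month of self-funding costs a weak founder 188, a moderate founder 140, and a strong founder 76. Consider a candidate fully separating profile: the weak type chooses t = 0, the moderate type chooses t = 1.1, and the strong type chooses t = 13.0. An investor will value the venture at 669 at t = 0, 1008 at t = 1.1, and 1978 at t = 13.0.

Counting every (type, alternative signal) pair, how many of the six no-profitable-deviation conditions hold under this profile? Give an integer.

5

Moderate (own payoff 1008 − 140×1.1 = 854): to t=0 gives 669 → no gain ✓; to t=13.0 gives 1978 − 140×13.0 = 158 → no gain ✓.
Weak (own payoff 669): to t=1.1 gives 1008 − 188×1.1 = 801.2 → profitable ✗; to t=13.0 gives 1978 − 188×13.0 = -466 → no gain ✓.
Strong (own payoff 1978 − 76×13.0 = 990): to t=0 gives 669 → no gain ✓; to t=1.1 gives 1008 − 76×1.1 = 924.4 → no gain ✓.
5 of the 6 constraints hold; not an equilibrium.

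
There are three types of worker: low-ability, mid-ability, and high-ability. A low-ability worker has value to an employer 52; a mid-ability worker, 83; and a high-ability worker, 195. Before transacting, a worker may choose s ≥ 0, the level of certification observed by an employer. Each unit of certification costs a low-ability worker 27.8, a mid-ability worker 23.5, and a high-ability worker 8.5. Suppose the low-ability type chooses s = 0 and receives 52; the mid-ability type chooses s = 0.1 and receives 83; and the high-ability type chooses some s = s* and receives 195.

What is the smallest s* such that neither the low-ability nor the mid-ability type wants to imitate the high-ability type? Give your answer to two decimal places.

Low-ability type (on-path payoff 52) won't mimic when 52 ≥ 195 − 27.8·s*, i.e. s* ≥ 5.14.
Mid-ability type (on-path payoff 83 − 23.5×0.1 = 80.65) won't mimic when 80.65 ≥ 195 − 23.5·s*, i.e. s* ≥ 4.87.
Both must hold, so s* = max(5.14, 4.87) = 5.14. The low-ability type's constraint binds.

5.14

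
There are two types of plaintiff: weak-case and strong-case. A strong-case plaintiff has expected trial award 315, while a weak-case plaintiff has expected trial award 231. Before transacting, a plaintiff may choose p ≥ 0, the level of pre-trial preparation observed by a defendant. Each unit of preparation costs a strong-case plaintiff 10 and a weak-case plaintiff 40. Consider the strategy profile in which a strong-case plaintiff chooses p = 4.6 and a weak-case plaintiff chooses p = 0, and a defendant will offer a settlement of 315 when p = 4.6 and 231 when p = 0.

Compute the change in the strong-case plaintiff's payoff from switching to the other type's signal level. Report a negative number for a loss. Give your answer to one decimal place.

Playing p = 4.6 the strong-case plaintiff receives 315 − 10 × 4.6 = 269.
Deviating to p = 0 yields 231 instead.
Gain from deviating: 231 − 269 = -38.0.
The gain is negative, so the strong-case type's incentive-compatibility constraint is satisfied.

-38.0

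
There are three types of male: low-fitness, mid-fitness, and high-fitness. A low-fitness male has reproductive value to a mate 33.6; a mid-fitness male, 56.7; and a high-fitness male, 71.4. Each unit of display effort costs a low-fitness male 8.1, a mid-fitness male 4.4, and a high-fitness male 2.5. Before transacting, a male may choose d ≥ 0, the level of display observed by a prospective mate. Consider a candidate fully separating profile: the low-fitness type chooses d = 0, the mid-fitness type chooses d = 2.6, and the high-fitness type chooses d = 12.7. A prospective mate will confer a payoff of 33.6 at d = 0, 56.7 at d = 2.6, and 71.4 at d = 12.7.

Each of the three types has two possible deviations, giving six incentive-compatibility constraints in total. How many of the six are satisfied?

High-fitness (own payoff 71.4 − 2.5×12.7 = 39.65): to d=0 gives 33.6 → no gain ✓; to d=2.6 gives 56.7 − 2.5×2.6 = 50.2 → profitable ✗.
Mid-fitness (own payoff 56.7 − 4.4×2.6 = 45.26): to d=0 gives 33.6 → no gain ✓; to d=12.7 gives 71.4 − 4.4×12.7 = 15.52 → no gain ✓.
Low-fitness (own payoff 33.6): to d=2.6 gives 56.7 − 8.1×2.6 = 35.64 → profitable ✗; to d=12.7 gives 71.4 − 8.1×12.7 = -31.47 → no gain ✓.
4 of the 6 constraints hold; not an equilibrium.

4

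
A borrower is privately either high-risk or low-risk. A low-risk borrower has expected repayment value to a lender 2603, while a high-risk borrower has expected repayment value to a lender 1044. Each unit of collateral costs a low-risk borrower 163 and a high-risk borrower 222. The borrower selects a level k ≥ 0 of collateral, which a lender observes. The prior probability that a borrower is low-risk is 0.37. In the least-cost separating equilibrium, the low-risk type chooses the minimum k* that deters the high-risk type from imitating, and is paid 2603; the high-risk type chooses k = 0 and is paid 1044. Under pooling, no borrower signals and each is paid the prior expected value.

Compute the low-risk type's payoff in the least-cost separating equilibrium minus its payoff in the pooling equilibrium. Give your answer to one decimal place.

-162.5

Least-cost separating signal: k* solves 1044 = 2603 − 222·k*, so k* = (2603 − 1044)/222 ≈ 7.0225.
Low-risk type's separating payoff: 2603 − 163 × k* = 2603 − 163 × (2603 − 1044)/222 = 2603 − 254117/222 ≈ 1458.329.
Pooling payoff: 0.37 × 2603 + 0.63 × 1044 = 1620.83.
Difference: 1458.329 − 1620.83 = -162.501, i.e. -162.5 to one decimal place.
The low-risk type would prefer the pooling outcome.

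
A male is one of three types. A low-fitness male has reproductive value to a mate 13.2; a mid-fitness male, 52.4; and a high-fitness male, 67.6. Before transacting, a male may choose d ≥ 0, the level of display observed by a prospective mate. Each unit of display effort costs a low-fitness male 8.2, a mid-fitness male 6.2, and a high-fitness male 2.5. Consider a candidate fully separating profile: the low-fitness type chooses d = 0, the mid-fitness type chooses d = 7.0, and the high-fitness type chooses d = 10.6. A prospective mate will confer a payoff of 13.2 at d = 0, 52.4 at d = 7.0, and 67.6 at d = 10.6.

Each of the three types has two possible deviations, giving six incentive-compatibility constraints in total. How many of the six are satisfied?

5

High-fitness (own payoff 67.6 − 2.5×10.6 = 41.1): to d=0 gives 13.2 → no gain ✓; to d=7.0 gives 52.4 − 2.5×7.0 = 34.9 → no gain ✓.
Low-fitness (own payoff 13.2): to d=7.0 gives 52.4 − 8.2×7.0 = -5 → no gain ✓; to d=10.6 gives 67.6 − 8.2×10.6 = -19.32 → no gain ✓.
Mid-fitness (own payoff 52.4 − 6.2×7.0 = 9): to d=0 gives 13.2 → profitable ✗; to d=10.6 gives 67.6 − 6.2×10.6 = 1.88 → no gain ✓.
5 of the 6 constraints hold; not an equilibrium.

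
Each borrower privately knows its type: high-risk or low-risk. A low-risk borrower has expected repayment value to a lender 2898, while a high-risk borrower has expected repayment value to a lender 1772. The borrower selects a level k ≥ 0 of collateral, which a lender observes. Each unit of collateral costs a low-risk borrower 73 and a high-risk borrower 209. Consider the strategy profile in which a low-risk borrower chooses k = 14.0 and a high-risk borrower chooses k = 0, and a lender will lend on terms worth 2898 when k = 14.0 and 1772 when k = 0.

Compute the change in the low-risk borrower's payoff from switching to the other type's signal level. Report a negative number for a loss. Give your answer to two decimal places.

-104.00

Playing k = 14.0 the low-risk borrower receives 2898 − 73 × 14.0 = 1876.
Deviating to k = 0 yields 1772 instead.
Gain from deviating: 1772 − 1876 = -104.00.
The gain is negative, so the low-risk type's incentive-compatibility constraint is satisfied.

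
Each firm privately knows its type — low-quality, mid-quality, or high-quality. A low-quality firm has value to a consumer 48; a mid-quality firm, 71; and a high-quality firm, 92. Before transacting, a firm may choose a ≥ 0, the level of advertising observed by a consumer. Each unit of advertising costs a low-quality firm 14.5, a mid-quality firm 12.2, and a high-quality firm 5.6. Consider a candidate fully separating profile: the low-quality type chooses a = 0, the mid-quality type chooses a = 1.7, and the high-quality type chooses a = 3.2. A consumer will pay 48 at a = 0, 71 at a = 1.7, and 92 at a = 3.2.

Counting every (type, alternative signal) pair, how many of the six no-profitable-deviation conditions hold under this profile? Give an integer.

Low-quality (own payoff 48): to a=1.7 gives 71 − 14.5×1.7 = 46.35 → no gain ✓; to a=3.2 gives 92 − 14.5×3.2 = 45.6 → no gain ✓.
High-quality (own payoff 92 − 5.6×3.2 = 74.08): to a=0 gives 48 → no gain ✓; to a=1.7 gives 71 − 5.6×1.7 = 61.48 → no gain ✓.
Mid-quality (own payoff 71 − 12.2×1.7 = 50.26): to a=0 gives 48 → no gain ✓; to a=3.2 gives 92 − 12.2×3.2 = 52.96 → profitable ✗.
5 of the 6 constraints hold; not an equilibrium.

5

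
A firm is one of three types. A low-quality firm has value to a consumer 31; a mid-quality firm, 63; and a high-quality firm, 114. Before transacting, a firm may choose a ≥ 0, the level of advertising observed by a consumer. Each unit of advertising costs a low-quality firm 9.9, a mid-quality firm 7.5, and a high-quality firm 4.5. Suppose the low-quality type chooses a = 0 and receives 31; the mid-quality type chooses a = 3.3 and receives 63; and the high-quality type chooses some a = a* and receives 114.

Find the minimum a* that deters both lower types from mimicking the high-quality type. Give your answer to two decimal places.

10.10

Low-quality type (on-path payoff 31) won't mimic when 31 ≥ 114 − 9.9·a*, i.e. a* ≥ 8.38.
Mid-quality type (on-path payoff 63 − 7.5×3.3 = 38.25) won't mimic when 38.25 ≥ 114 − 7.5·a*, i.e. a* ≥ 10.10.
Both must hold, so a* = max(8.38, 10.10) = 10.10. The mid-quality type's constraint binds.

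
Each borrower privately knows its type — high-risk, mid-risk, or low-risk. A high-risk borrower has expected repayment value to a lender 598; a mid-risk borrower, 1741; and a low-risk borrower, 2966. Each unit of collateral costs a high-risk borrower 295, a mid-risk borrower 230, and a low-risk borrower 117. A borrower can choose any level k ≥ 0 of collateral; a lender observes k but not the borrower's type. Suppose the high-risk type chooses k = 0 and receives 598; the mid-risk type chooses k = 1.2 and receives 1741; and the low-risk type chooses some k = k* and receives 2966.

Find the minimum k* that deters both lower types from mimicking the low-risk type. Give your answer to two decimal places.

Mid-risk type (on-path payoff 1741 − 230×1.2 = 1465) won't mimic when 1465 ≥ 2966 − 230·k*, i.e. k* ≥ 6.53.
High-risk type (on-path payoff 598) won't mimic when 598 ≥ 2966 − 295·k*, i.e. k* ≥ 8.03.
Both must hold, so k* = max(8.03, 6.53) = 8.03. The high-risk type's constraint binds.

8.03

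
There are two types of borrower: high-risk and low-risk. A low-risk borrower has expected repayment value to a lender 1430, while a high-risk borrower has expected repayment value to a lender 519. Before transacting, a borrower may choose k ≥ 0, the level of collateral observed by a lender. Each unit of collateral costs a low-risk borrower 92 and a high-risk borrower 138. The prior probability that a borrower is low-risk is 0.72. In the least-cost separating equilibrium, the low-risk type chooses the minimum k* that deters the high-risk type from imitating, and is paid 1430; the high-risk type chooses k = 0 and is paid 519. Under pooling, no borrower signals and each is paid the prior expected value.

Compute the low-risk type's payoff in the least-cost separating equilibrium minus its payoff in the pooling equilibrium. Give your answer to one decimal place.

Least-cost separating signal: k* solves 519 = 1430 − 138·k*, so k* = (1430 − 519)/138 ≈ 6.6014.
Low-risk type's separating payoff: 1430 − 92 × k* = 1430 − 92 × (1430 − 519)/138 = 1430 − 83812/138 ≈ 822.667.
Pooling payoff: 0.72 × 1430 + 0.28 × 519 = 1174.92.
Difference: 822.667 − 1174.92 = -352.253, i.e. -352.3 to one decimal place.
The low-risk type would prefer the pooling outcome.

-352.3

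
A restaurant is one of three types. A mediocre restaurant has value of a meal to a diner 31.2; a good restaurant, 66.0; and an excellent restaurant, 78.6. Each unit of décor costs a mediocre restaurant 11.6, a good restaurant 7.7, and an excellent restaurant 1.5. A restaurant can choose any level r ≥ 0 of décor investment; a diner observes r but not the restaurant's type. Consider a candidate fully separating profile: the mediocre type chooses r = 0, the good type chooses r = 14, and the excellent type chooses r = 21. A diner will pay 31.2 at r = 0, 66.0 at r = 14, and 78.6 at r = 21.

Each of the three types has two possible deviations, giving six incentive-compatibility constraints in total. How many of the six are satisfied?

Good (own payoff 66.0 − 7.7×14 = -41.8): to r=0 gives 31.2 → profitable ✗; to r=21 gives 78.6 − 7.7×21 = -83.1 → no gain ✓.
Excellent (own payoff 78.6 − 1.5×21 = 47.1): to r=0 gives 31.2 → no gain ✓; to r=14 gives 66.0 − 1.5×14 = 45 → no gain ✓.
Mediocre (own payoff 31.2): to r=14 gives 66.0 − 11.6×14 = -96.4 → no gain ✓; to r=21 gives 78.6 − 11.6×21 = -165 → no gain ✓.
5 of the 6 constraints hold; not an equilibrium.

5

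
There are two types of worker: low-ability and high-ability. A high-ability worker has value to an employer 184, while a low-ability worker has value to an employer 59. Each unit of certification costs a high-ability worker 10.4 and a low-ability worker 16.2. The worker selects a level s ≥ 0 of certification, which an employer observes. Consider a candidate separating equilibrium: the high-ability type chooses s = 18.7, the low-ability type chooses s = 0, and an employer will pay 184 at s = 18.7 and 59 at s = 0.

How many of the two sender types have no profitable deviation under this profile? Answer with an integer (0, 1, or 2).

High-ability type: signal → 184 − 10.4 × 18.7 = -10.48; deviate to 0 → 59. IC fails (-10.48 < 59).
Low-ability type: stay at 0 → 59; mimic → 184 − 16.2 × 18.7 = -118.94. IC holds (59 ≥ -118.94).
1 of 2 constraints hold, so this profile is not an equilibrium.

1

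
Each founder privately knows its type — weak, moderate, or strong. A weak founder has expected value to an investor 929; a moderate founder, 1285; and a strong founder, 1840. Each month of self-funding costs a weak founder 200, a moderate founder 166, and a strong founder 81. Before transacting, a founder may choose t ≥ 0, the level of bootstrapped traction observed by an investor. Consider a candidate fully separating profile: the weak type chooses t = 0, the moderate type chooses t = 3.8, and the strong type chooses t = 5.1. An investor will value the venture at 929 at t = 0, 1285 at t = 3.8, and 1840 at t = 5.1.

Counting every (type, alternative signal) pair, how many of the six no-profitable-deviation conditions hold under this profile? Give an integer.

Weak (own payoff 929): to t=3.8 gives 1285 − 200×3.8 = 525 → no gain ✓; to t=5.1 gives 1840 − 200×5.1 = 820 → no gain ✓.
Strong (own payoff 1840 − 81×5.1 = 1426.9): to t=0 gives 929 → no gain ✓; to t=3.8 gives 1285 − 81×3.8 = 977.2 → no gain ✓.
Moderate (own payoff 1285 − 166×3.8 = 654.2): to t=0 gives 929 → profitable ✗; to t=5.1 gives 1840 − 166×5.1 = 993.4 → profitable ✗.
4 of the 6 constraints hold; not an equilibrium.

4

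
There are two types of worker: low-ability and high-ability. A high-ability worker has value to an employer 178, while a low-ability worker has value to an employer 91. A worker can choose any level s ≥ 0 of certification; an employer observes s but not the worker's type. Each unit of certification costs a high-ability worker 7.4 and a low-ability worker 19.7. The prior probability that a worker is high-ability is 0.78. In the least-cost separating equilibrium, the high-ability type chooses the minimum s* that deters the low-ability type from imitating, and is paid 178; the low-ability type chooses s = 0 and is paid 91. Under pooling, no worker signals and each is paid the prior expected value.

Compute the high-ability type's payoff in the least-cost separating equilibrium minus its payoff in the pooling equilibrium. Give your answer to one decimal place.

Least-cost separating signal: s* solves 91 = 178 − 19.7·s*, so s* = (178 − 91)/19.7 ≈ 4.4162.
High-ability type's separating payoff: 178 − 7.4 × s* = 178 − 7.4 × (178 − 91)/19.7 = 178 − 643.8/19.7 ≈ 145.320.
Pooling payoff: 0.78 × 178 + 0.22 × 91 = 158.86.
Difference: 145.320 − 158.86 = -13.54, i.e. -13.5 to one decimal place.
The high-ability type would prefer the pooling outcome.

-13.5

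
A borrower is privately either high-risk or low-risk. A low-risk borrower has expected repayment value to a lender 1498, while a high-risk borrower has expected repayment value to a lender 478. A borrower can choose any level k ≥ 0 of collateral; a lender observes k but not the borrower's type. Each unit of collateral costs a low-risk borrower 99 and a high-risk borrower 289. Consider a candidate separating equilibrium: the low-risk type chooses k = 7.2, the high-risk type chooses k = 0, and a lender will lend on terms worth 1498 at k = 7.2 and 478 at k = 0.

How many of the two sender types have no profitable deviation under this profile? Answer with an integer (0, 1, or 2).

2

High-risk type: stay at 0 → 478; mimic → 1498 − 289 × 7.2 = -582.8. IC holds (478 ≥ -582.8).
Low-risk type: signal → 1498 − 99 × 7.2 = 785.2; deviate to 0 → 478. IC holds (785.2 ≥ 478).
2 of 2 constraints hold, so this is a separating equilibrium.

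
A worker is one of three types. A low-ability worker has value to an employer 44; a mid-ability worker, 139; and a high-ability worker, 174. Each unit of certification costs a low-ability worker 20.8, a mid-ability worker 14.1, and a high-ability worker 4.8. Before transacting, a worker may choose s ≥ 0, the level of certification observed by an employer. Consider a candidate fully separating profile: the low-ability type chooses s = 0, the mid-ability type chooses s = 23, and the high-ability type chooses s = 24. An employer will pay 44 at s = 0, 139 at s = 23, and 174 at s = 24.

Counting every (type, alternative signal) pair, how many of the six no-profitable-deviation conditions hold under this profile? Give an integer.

Mid-ability (own payoff 139 − 14.1×23 = -185.3): to s=0 gives 44 → profitable ✗; to s=24 gives 174 − 14.1×24 = -164.4 → profitable ✗.
Low-ability (own payoff 44): to s=23 gives 139 − 20.8×23 = -339.4 → no gain ✓; to s=24 gives 174 − 20.8×24 = -325.2 → no gain ✓.
High-ability (own payoff 174 − 4.8×24 = 58.8): to s=0 gives 44 → no gain ✓; to s=23 gives 139 − 4.8×23 = 28.6 → no gain ✓.
4 of the 6 constraints hold; not an equilibrium.

4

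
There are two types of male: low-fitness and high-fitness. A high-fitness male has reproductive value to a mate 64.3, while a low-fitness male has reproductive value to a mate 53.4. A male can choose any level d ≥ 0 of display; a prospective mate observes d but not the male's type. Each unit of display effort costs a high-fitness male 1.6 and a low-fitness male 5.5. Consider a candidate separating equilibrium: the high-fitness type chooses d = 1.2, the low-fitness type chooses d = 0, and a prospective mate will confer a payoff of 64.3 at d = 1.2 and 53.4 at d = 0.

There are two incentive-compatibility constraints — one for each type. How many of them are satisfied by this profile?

Low-fitness type: stay at 0 → 53.4; mimic → 64.3 − 5.5 × 1.2 = 57.7. IC fails (53.4 < 57.7).
High-fitness type: signal → 64.3 − 1.6 × 1.2 = 62.38; deviate to 0 → 53.4. IC holds (62.38 ≥ 53.4).
1 of 2 constraints hold, so this profile is not an equilibrium.

1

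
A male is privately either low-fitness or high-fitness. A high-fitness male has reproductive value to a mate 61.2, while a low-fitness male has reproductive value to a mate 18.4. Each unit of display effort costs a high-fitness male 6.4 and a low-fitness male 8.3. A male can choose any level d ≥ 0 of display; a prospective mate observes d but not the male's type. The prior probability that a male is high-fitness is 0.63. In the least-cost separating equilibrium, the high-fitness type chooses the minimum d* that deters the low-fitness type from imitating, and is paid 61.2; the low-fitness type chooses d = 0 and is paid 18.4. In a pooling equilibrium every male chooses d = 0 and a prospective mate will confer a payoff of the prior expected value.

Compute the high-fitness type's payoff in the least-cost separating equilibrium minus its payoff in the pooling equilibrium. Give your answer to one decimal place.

-17.2

Least-cost separating signal: d* solves 18.4 = 61.2 − 8.3·d*, so d* = (61.2 − 18.4)/8.3 ≈ 5.1566.
High-fitness type's separating payoff: 61.2 − 6.4 × d* = 61.2 − 6.4 × (61.2 − 18.4)/8.3 = 61.2 − 273.92/8.3 ≈ 28.198.
Pooling payoff: 0.63 × 61.2 + 0.37 × 18.4 = 45.364.
Difference: 28.198 − 45.364 = -17.166, i.e. -17.2 to one decimal place.
The high-fitness type would prefer the pooling outcome.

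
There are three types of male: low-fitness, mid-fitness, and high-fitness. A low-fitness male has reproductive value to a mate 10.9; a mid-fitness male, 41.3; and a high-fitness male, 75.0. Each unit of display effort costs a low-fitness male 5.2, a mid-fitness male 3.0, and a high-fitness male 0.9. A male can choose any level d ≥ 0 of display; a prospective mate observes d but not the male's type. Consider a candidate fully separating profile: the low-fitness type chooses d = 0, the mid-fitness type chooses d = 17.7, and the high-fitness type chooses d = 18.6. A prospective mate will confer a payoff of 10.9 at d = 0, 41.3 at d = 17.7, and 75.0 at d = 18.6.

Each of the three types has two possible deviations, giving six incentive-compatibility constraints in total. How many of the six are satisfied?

High-fitness (own payoff 75.0 − 0.9×18.6 = 58.26): to d=0 gives 10.9 → no gain ✓; to d=17.7 gives 41.3 − 0.9×17.7 = 25.37 → no gain ✓.
Low-fitness (own payoff 10.9): to d=17.7 gives 41.3 − 5.2×17.7 = -50.74 → no gain ✓; to d=18.6 gives 75.0 − 5.2×18.6 = -21.72 → no gain ✓.
Mid-fitness (own payoff 41.3 − 3.0×17.7 = -11.8): to d=0 gives 10.9 → profitable ✗; to d=18.6 gives 75.0 − 3.0×18.6 = 19.2 → profitable ✗.
4 of the 6 constraints hold; not an equilibrium.

4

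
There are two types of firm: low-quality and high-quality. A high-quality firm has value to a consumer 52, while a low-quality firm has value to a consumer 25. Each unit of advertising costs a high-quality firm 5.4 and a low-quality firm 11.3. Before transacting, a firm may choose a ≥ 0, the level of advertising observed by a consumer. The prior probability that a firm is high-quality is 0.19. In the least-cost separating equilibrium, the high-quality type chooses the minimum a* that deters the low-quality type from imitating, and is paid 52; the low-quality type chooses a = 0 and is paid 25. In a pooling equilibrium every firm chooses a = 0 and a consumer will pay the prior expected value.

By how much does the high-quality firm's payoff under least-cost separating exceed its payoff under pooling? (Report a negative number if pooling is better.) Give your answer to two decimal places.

8.97

Least-cost separating signal: a* solves 25 = 52 − 11.3·a*, so a* = (52 − 25)/11.3 ≈ 2.3894.
High-quality type's separating payoff: 52 − 5.4 × a* = 52 − 5.4 × (52 − 25)/11.3 = 52 − 145.8/11.3 ≈ 39.0973.
Pooling payoff: 0.19 × 52 + 0.81 × 25 = 30.13.
Difference: 39.0973 − 30.13 = 8.9673, i.e. 8.97 to two decimal places.
The high-quality type prefers to separate.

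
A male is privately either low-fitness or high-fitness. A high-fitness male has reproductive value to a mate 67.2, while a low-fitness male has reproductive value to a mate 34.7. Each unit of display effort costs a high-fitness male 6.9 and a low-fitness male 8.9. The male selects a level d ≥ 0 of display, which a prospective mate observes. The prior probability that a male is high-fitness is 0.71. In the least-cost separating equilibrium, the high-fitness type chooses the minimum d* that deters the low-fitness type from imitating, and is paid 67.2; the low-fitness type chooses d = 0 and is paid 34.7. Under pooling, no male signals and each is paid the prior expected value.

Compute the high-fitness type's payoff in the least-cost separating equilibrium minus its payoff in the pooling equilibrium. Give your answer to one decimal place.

-15.8

Least-cost separating signal: d* solves 34.7 = 67.2 − 8.9·d*, so d* = (67.2 − 34.7)/8.9 ≈ 3.6517.
High-fitness type's separating payoff: 67.2 − 6.9 × d* = 67.2 − 6.9 × (67.2 − 34.7)/8.9 = 67.2 − 224.25/8.9 ≈ 42.003.
Pooling payoff: 0.71 × 67.2 + 0.29 × 34.7 = 57.775.
Difference: 42.003 − 57.775 = -15.772, i.e. -15.8 to one decimal place.
The high-fitness type would prefer the pooling outcome.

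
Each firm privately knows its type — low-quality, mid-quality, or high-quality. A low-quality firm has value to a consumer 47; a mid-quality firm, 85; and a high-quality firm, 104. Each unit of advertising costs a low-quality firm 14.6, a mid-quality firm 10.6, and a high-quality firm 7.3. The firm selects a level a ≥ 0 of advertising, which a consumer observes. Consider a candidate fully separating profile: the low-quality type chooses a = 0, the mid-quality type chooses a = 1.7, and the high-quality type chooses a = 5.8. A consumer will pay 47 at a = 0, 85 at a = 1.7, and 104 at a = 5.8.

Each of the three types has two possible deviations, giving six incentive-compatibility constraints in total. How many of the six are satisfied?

4

Low-quality (own payoff 47): to a=1.7 gives 85 − 14.6×1.7 = 60.18 → profitable ✗; to a=5.8 gives 104 − 14.6×5.8 = 19.32 → no gain ✓.
Mid-quality (own payoff 85 − 10.6×1.7 = 66.98): to a=0 gives 47 → no gain ✓; to a=5.8 gives 104 − 10.6×5.8 = 42.52 → no gain ✓.
High-quality (own payoff 104 − 7.3×5.8 = 61.66): to a=0 gives 47 → no gain ✓; to a=1.7 gives 85 − 7.3×1.7 = 72.59 → profitable ✗.
4 of the 6 constraints hold; not an equilibrium.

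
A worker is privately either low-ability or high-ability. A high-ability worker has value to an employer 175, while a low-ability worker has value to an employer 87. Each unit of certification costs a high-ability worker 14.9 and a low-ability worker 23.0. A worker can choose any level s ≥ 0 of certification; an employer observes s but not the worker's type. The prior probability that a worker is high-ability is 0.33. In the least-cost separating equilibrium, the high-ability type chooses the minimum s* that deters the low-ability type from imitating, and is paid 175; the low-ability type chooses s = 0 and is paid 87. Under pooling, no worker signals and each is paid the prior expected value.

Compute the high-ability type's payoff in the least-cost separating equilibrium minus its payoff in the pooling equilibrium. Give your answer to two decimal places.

1.95

Least-cost separating signal: s* solves 87 = 175 − 23.0·s*, so s* = (175 − 87)/23.0 ≈ 3.8261.
High-ability type's separating payoff: 175 − 14.9 × s* = 175 − 14.9 × (175 − 87)/23.0 = 175 − 1311.2/23.0 ≈ 117.9913.
Pooling payoff: 0.33 × 175 + 0.67 × 87 = 116.04.
Difference: 117.9913 − 116.04 = 1.9513, i.e. 1.95 to two decimal places.
The high-ability type prefers to separate.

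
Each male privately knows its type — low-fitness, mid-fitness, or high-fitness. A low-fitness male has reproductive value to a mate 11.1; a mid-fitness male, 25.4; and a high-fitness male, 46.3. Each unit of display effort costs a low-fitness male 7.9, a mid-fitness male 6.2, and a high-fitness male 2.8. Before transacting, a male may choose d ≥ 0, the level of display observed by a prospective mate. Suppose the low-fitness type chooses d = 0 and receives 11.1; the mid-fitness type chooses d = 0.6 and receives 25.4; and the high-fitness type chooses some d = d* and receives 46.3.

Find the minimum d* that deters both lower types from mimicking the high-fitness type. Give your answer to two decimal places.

Low-fitness type (on-path payoff 11.1) won't mimic when 11.1 ≥ 46.3 − 7.9·d*, i.e. d* ≥ 4.46.
Mid-fitness type (on-path payoff 25.4 − 6.2×0.6 = 21.68) won't mimic when 21.68 ≥ 46.3 − 6.2·d*, i.e. d* ≥ 3.97.
Both must hold, so d* = max(4.46, 3.97) = 4.46. The low-fitness type's constraint binds.

4.46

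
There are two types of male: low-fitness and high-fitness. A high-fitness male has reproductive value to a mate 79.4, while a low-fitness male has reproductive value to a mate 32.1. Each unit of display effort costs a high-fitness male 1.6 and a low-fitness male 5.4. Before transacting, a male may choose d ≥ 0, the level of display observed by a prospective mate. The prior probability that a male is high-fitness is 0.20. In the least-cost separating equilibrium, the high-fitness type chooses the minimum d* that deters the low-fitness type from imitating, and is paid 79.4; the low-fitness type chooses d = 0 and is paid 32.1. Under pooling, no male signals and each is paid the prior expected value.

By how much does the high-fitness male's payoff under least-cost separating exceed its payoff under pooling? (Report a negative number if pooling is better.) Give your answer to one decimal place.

23.8

Least-cost separating signal: d* solves 32.1 = 79.4 − 5.4·d*, so d* = (79.4 − 32.1)/5.4 ≈ 8.7593.
High-fitness type's separating payoff: 79.4 − 1.6 × d* = 79.4 − 1.6 × (79.4 − 32.1)/5.4 = 79.4 − 75.68/5.4 ≈ 65.385.
Pooling payoff: 0.20 × 79.4 + 0.80 × 32.1 = 41.56.
Difference: 65.385 − 41.56 = 23.825, i.e. 23.8 to one decimal place.
The high-fitness type prefers to separate.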